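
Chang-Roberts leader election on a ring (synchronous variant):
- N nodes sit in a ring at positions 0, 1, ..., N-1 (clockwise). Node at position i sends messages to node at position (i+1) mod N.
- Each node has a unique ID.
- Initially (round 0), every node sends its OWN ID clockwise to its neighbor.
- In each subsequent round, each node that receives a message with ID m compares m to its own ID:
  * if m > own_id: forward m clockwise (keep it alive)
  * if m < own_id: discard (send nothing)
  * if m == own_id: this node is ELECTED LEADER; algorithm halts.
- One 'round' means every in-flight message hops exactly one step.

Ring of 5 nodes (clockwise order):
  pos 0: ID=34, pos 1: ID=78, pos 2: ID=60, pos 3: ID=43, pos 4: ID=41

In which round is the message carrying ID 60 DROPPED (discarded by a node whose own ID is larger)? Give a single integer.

Round 1: pos1(id78) recv 34: drop; pos2(id60) recv 78: fwd; pos3(id43) recv 60: fwd; pos4(id41) recv 43: fwd; pos0(id34) recv 41: fwd
Round 2: pos3(id43) recv 78: fwd; pos4(id41) recv 60: fwd; pos0(id34) recv 43: fwd; pos1(id78) recv 41: drop
Round 3: pos4(id41) recv 78: fwd; pos0(id34) recv 60: fwd; pos1(id78) recv 43: drop
Round 4: pos0(id34) recv 78: fwd; pos1(id78) recv 60: drop
Round 5: pos1(id78) recv 78: ELECTED
Message ID 60 originates at pos 2; dropped at pos 1 in round 4

Answer: 4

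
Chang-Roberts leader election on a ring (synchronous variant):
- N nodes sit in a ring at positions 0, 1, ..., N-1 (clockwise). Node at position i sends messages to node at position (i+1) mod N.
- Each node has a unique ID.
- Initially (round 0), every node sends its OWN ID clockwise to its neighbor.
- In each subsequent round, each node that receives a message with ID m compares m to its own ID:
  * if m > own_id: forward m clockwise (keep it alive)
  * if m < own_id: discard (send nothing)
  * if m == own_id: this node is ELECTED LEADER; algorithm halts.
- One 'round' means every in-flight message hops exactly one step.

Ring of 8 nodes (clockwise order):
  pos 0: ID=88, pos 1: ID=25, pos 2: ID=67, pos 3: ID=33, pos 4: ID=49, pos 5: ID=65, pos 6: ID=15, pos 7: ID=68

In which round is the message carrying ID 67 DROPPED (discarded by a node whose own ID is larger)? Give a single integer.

Round 1: pos1(id25) recv 88: fwd; pos2(id67) recv 25: drop; pos3(id33) recv 67: fwd; pos4(id49) recv 33: drop; pos5(id65) recv 49: drop; pos6(id15) recv 65: fwd; pos7(id68) recv 15: drop; pos0(id88) recv 68: drop
Round 2: pos2(id67) recv 88: fwd; pos4(id49) recv 67: fwd; pos7(id68) recv 65: drop
Round 3: pos3(id33) recv 88: fwd; pos5(id65) recv 67: fwd
Round 4: pos4(id49) recv 88: fwd; pos6(id15) recv 67: fwd
Round 5: pos5(id65) recv 88: fwd; pos7(id68) recv 67: drop
Round 6: pos6(id15) recv 88: fwd
Round 7: pos7(id68) recv 88: fwd
Round 8: pos0(id88) recv 88: ELECTED
Message ID 67 originates at pos 2; dropped at pos 7 in round 5

Answer: 5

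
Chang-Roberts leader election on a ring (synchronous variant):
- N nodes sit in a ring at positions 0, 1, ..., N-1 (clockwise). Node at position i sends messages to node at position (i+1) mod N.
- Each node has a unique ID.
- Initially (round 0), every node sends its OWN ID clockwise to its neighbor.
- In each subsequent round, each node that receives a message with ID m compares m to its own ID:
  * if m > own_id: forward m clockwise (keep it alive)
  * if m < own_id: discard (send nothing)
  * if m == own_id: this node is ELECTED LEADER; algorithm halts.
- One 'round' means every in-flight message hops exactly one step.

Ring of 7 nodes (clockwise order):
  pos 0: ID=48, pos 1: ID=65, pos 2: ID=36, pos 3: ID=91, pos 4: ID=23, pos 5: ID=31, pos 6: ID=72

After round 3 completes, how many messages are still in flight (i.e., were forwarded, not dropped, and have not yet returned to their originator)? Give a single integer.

Answer: 2

Derivation:
Round 1: pos1(id65) recv 48: drop; pos2(id36) recv 65: fwd; pos3(id91) recv 36: drop; pos4(id23) recv 91: fwd; pos5(id31) recv 23: drop; pos6(id72) recv 31: drop; pos0(id48) recv 72: fwd
Round 2: pos3(id91) recv 65: drop; pos5(id31) recv 91: fwd; pos1(id65) recv 72: fwd
Round 3: pos6(id72) recv 91: fwd; pos2(id36) recv 72: fwd
After round 3: 2 messages still in flight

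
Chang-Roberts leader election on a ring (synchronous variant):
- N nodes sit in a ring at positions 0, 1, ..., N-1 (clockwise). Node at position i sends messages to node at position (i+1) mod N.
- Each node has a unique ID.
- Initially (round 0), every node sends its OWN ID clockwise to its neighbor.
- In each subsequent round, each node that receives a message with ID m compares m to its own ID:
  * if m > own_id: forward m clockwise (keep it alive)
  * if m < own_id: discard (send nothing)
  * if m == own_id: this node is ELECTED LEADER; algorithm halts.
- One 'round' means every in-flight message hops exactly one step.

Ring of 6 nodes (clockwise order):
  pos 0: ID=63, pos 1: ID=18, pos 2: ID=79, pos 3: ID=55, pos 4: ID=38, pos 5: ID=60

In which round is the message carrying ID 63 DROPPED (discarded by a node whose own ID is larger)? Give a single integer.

Answer: 2

Derivation:
Round 1: pos1(id18) recv 63: fwd; pos2(id79) recv 18: drop; pos3(id55) recv 79: fwd; pos4(id38) recv 55: fwd; pos5(id60) recv 38: drop; pos0(id63) recv 60: drop
Round 2: pos2(id79) recv 63: drop; pos4(id38) recv 79: fwd; pos5(id60) recv 55: drop
Round 3: pos5(id60) recv 79: fwd
Round 4: pos0(id63) recv 79: fwd
Round 5: pos1(id18) recv 79: fwd
Round 6: pos2(id79) recv 79: ELECTED
Message ID 63 originates at pos 0; dropped at pos 2 in round 2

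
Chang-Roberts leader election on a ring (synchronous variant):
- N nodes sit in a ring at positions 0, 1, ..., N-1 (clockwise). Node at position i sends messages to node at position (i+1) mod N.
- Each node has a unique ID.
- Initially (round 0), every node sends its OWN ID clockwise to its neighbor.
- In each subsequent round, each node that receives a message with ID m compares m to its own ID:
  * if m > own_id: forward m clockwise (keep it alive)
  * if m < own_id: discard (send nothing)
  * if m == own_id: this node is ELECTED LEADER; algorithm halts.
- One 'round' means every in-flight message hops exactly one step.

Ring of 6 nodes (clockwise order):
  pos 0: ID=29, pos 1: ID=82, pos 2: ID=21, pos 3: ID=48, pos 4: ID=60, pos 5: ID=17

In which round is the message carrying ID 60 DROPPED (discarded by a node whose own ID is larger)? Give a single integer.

Round 1: pos1(id82) recv 29: drop; pos2(id21) recv 82: fwd; pos3(id48) recv 21: drop; pos4(id60) recv 48: drop; pos5(id17) recv 60: fwd; pos0(id29) recv 17: drop
Round 2: pos3(id48) recv 82: fwd; pos0(id29) recv 60: fwd
Round 3: pos4(id60) recv 82: fwd; pos1(id82) recv 60: drop
Round 4: pos5(id17) recv 82: fwd
Round 5: pos0(id29) recv 82: fwd
Round 6: pos1(id82) recv 82: ELECTED
Message ID 60 originates at pos 4; dropped at pos 1 in round 3

Answer: 3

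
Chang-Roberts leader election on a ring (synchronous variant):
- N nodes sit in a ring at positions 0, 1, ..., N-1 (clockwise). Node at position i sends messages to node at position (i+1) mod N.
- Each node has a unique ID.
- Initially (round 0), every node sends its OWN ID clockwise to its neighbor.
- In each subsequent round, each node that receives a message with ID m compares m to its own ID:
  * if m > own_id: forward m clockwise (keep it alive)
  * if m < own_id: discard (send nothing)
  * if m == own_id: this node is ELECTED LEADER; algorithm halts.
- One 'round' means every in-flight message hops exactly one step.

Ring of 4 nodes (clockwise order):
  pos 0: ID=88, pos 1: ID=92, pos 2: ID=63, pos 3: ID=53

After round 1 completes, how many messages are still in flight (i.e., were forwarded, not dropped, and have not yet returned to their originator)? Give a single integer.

Round 1: pos1(id92) recv 88: drop; pos2(id63) recv 92: fwd; pos3(id53) recv 63: fwd; pos0(id88) recv 53: drop
After round 1: 2 messages still in flight

Answer: 2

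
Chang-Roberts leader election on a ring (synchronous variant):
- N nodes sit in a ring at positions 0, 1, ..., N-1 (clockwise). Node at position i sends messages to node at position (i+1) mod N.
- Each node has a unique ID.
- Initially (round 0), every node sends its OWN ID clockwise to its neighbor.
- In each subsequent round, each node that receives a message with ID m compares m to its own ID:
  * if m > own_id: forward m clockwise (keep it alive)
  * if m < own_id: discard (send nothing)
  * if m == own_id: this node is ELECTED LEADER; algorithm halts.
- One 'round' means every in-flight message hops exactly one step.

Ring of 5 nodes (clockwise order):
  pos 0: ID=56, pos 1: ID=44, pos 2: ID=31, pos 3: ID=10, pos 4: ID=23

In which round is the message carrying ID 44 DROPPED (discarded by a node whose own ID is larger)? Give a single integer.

Answer: 4

Derivation:
Round 1: pos1(id44) recv 56: fwd; pos2(id31) recv 44: fwd; pos3(id10) recv 31: fwd; pos4(id23) recv 10: drop; pos0(id56) recv 23: drop
Round 2: pos2(id31) recv 56: fwd; pos3(id10) recv 44: fwd; pos4(id23) recv 31: fwd
Round 3: pos3(id10) recv 56: fwd; pos4(id23) recv 44: fwd; pos0(id56) recv 31: drop
Round 4: pos4(id23) recv 56: fwd; pos0(id56) recv 44: drop
Round 5: pos0(id56) recv 56: ELECTED
Message ID 44 originates at pos 1; dropped at pos 0 in round 4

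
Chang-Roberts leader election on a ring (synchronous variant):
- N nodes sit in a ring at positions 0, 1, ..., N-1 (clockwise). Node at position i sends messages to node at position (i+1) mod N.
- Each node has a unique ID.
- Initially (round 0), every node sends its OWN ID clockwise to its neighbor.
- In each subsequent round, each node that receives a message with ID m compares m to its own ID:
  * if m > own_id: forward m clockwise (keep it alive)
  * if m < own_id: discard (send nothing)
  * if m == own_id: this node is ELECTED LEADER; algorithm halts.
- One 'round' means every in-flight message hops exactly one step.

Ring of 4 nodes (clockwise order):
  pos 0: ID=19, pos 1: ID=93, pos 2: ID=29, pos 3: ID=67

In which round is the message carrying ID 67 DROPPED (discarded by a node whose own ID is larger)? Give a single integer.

Round 1: pos1(id93) recv 19: drop; pos2(id29) recv 93: fwd; pos3(id67) recv 29: drop; pos0(id19) recv 67: fwd
Round 2: pos3(id67) recv 93: fwd; pos1(id93) recv 67: drop
Round 3: pos0(id19) recv 93: fwd
Round 4: pos1(id93) recv 93: ELECTED
Message ID 67 originates at pos 3; dropped at pos 1 in round 2

Answer: 2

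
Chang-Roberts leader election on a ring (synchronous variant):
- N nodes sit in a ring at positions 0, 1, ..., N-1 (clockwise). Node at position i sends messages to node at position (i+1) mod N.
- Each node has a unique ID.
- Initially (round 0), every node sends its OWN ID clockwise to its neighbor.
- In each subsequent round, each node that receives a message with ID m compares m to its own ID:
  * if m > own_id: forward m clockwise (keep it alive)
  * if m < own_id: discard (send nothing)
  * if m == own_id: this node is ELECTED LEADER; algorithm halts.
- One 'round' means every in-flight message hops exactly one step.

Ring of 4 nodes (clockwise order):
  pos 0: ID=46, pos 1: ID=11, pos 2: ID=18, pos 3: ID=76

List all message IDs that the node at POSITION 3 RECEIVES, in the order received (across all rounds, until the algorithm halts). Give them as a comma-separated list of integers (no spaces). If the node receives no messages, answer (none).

Answer: 18,46,76

Derivation:
Round 1: pos1(id11) recv 46: fwd; pos2(id18) recv 11: drop; pos3(id76) recv 18: drop; pos0(id46) recv 76: fwd
Round 2: pos2(id18) recv 46: fwd; pos1(id11) recv 76: fwd
Round 3: pos3(id76) recv 46: drop; pos2(id18) recv 76: fwd
Round 4: pos3(id76) recv 76: ELECTED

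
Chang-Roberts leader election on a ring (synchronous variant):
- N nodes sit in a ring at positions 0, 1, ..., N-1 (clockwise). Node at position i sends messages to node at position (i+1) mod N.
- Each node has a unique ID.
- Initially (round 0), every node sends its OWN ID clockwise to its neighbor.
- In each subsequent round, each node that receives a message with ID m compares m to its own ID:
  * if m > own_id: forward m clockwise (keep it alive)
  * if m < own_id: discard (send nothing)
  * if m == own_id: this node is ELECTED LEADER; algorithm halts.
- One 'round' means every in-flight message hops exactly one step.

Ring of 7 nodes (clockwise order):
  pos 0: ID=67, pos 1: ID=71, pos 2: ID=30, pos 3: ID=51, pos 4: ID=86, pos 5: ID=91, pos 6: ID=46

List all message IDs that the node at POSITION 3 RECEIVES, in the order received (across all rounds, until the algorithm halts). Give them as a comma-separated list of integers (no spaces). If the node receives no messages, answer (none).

Answer: 30,71,91

Derivation:
Round 1: pos1(id71) recv 67: drop; pos2(id30) recv 71: fwd; pos3(id51) recv 30: drop; pos4(id86) recv 51: drop; pos5(id91) recv 86: drop; pos6(id46) recv 91: fwd; pos0(id67) recv 46: drop
Round 2: pos3(id51) recv 71: fwd; pos0(id67) recv 91: fwd
Round 3: pos4(id86) recv 71: drop; pos1(id71) recv 91: fwd
Round 4: pos2(id30) recv 91: fwd
Round 5: pos3(id51) recv 91: fwd
Round 6: pos4(id86) recv 91: fwd
Round 7: pos5(id91) recv 91: ELECTED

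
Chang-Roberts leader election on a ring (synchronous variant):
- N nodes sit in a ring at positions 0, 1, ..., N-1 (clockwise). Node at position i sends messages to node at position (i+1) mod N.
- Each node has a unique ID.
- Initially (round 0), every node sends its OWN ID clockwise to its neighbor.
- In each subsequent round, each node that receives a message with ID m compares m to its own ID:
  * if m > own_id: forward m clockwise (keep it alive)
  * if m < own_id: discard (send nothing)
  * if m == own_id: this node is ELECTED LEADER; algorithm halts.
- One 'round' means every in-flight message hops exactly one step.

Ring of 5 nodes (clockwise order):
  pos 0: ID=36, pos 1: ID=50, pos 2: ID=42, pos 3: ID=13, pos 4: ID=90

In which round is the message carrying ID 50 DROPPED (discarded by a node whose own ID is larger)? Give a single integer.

Round 1: pos1(id50) recv 36: drop; pos2(id42) recv 50: fwd; pos3(id13) recv 42: fwd; pos4(id90) recv 13: drop; pos0(id36) recv 90: fwd
Round 2: pos3(id13) recv 50: fwd; pos4(id90) recv 42: drop; pos1(id50) recv 90: fwd
Round 3: pos4(id90) recv 50: drop; pos2(id42) recv 90: fwd
Round 4: pos3(id13) recv 90: fwd
Round 5: pos4(id90) recv 90: ELECTED
Message ID 50 originates at pos 1; dropped at pos 4 in round 3

Answer: 3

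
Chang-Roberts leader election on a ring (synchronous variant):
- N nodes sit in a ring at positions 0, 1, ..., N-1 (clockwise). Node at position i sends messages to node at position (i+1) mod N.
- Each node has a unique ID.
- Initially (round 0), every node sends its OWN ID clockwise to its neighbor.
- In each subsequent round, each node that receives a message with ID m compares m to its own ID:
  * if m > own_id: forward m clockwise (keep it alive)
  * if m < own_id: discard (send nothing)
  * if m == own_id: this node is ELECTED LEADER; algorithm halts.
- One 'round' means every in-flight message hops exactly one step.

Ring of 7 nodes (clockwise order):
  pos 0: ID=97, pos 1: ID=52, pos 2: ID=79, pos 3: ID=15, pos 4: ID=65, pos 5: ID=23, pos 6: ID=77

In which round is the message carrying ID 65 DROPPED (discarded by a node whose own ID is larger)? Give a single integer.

Round 1: pos1(id52) recv 97: fwd; pos2(id79) recv 52: drop; pos3(id15) recv 79: fwd; pos4(id65) recv 15: drop; pos5(id23) recv 65: fwd; pos6(id77) recv 23: drop; pos0(id97) recv 77: drop
Round 2: pos2(id79) recv 97: fwd; pos4(id65) recv 79: fwd; pos6(id77) recv 65: drop
Round 3: pos3(id15) recv 97: fwd; pos5(id23) recv 79: fwd
Round 4: pos4(id65) recv 97: fwd; pos6(id77) recv 79: fwd
Round 5: pos5(id23) recv 97: fwd; pos0(id97) recv 79: drop
Round 6: pos6(id77) recv 97: fwd
Round 7: pos0(id97) recv 97: ELECTED
Message ID 65 originates at pos 4; dropped at pos 6 in round 2

Answer: 2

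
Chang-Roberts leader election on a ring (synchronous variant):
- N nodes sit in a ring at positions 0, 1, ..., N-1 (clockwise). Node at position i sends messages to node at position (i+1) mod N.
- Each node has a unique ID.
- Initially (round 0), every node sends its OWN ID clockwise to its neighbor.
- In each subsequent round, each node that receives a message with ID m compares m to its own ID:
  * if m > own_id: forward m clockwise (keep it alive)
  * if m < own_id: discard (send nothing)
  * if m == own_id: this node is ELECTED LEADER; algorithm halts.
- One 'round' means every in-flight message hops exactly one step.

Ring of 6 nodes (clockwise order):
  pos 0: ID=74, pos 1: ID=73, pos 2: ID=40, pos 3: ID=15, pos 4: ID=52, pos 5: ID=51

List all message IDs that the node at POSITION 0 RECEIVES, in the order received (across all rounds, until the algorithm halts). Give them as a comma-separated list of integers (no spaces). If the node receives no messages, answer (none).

Round 1: pos1(id73) recv 74: fwd; pos2(id40) recv 73: fwd; pos3(id15) recv 40: fwd; pos4(id52) recv 15: drop; pos5(id51) recv 52: fwd; pos0(id74) recv 51: drop
Round 2: pos2(id40) recv 74: fwd; pos3(id15) recv 73: fwd; pos4(id52) recv 40: drop; pos0(id74) recv 52: drop
Round 3: pos3(id15) recv 74: fwd; pos4(id52) recv 73: fwd
Round 4: pos4(id52) recv 74: fwd; pos5(id51) recv 73: fwd
Round 5: pos5(id51) recv 74: fwd; pos0(id74) recv 73: drop
Round 6: pos0(id74) recv 74: ELECTED

Answer: 51,52,73,74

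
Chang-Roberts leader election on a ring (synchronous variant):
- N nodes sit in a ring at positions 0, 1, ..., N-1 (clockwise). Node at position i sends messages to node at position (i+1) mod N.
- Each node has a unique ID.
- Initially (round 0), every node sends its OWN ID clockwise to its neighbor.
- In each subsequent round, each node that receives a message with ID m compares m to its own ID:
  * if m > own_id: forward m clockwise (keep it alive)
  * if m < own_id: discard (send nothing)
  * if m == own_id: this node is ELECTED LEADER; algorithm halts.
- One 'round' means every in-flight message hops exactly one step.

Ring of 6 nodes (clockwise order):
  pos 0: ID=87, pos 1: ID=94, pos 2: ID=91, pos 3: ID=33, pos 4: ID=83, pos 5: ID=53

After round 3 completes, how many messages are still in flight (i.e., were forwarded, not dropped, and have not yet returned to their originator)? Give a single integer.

Answer: 2

Derivation:
Round 1: pos1(id94) recv 87: drop; pos2(id91) recv 94: fwd; pos3(id33) recv 91: fwd; pos4(id83) recv 33: drop; pos5(id53) recv 83: fwd; pos0(id87) recv 53: drop
Round 2: pos3(id33) recv 94: fwd; pos4(id83) recv 91: fwd; pos0(id87) recv 83: drop
Round 3: pos4(id83) recv 94: fwd; pos5(id53) recv 91: fwd
After round 3: 2 messages still in flight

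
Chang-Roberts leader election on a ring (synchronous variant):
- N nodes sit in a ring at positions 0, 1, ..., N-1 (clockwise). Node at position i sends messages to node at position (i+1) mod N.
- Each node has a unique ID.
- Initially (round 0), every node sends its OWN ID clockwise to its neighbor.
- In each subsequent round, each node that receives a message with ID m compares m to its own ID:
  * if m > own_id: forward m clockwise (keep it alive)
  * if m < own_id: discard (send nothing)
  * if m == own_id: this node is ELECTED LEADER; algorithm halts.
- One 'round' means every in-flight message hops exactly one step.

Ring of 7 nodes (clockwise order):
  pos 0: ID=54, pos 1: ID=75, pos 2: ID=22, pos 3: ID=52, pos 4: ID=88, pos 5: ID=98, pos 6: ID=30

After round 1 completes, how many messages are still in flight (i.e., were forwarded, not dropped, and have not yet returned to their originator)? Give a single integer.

Answer: 2

Derivation:
Round 1: pos1(id75) recv 54: drop; pos2(id22) recv 75: fwd; pos3(id52) recv 22: drop; pos4(id88) recv 52: drop; pos5(id98) recv 88: drop; pos6(id30) recv 98: fwd; pos0(id54) recv 30: drop
After round 1: 2 messages still in flight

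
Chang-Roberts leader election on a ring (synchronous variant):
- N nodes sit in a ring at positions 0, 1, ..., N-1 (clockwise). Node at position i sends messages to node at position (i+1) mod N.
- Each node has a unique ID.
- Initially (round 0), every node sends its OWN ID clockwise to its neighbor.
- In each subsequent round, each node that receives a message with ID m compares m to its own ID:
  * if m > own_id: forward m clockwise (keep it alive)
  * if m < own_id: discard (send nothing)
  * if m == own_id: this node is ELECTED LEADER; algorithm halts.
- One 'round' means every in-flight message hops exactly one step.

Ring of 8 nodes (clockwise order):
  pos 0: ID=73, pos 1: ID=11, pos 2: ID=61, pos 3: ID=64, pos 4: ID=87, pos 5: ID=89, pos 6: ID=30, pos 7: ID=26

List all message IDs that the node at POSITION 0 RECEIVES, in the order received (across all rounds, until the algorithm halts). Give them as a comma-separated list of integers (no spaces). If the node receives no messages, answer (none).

Round 1: pos1(id11) recv 73: fwd; pos2(id61) recv 11: drop; pos3(id64) recv 61: drop; pos4(id87) recv 64: drop; pos5(id89) recv 87: drop; pos6(id30) recv 89: fwd; pos7(id26) recv 30: fwd; pos0(id73) recv 26: drop
Round 2: pos2(id61) recv 73: fwd; pos7(id26) recv 89: fwd; pos0(id73) recv 30: drop
Round 3: pos3(id64) recv 73: fwd; pos0(id73) recv 89: fwd
Round 4: pos4(id87) recv 73: drop; pos1(id11) recv 89: fwd
Round 5: pos2(id61) recv 89: fwd
Round 6: pos3(id64) recv 89: fwd
Round 7: pos4(id87) recv 89: fwd
Round 8: pos5(id89) recv 89: ELECTED

Answer: 26,30,89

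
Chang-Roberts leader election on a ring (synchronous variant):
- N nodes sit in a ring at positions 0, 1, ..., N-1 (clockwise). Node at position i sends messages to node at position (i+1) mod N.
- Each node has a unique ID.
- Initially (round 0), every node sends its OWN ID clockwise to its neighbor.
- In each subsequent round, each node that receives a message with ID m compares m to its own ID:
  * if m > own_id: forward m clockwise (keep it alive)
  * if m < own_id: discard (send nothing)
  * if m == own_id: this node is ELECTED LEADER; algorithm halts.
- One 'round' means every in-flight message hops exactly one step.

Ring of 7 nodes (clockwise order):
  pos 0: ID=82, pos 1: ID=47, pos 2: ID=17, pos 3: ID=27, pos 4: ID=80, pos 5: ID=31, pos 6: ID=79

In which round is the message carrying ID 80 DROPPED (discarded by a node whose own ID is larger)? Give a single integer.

Answer: 3

Derivation:
Round 1: pos1(id47) recv 82: fwd; pos2(id17) recv 47: fwd; pos3(id27) recv 17: drop; pos4(id80) recv 27: drop; pos5(id31) recv 80: fwd; pos6(id79) recv 31: drop; pos0(id82) recv 79: drop
Round 2: pos2(id17) recv 82: fwd; pos3(id27) recv 47: fwd; pos6(id79) recv 80: fwd
Round 3: pos3(id27) recv 82: fwd; pos4(id80) recv 47: drop; pos0(id82) recv 80: drop
Round 4: pos4(id80) recv 82: fwd
Round 5: pos5(id31) recv 82: fwd
Round 6: pos6(id79) recv 82: fwd
Round 7: pos0(id82) recv 82: ELECTED
Message ID 80 originates at pos 4; dropped at pos 0 in round 3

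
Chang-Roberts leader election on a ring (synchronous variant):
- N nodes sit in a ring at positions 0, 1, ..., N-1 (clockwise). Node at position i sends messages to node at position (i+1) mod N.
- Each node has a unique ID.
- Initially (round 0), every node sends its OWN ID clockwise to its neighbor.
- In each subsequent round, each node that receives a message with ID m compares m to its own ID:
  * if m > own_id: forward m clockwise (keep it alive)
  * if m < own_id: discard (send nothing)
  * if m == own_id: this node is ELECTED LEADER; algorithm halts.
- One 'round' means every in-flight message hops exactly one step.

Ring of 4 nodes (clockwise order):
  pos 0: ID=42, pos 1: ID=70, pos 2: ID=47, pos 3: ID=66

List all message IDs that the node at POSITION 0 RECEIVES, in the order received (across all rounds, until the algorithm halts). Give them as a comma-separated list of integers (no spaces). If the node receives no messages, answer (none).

Answer: 66,70

Derivation:
Round 1: pos1(id70) recv 42: drop; pos2(id47) recv 70: fwd; pos3(id66) recv 47: drop; pos0(id42) recv 66: fwd
Round 2: pos3(id66) recv 70: fwd; pos1(id70) recv 66: drop
Round 3: pos0(id42) recv 70: fwd
Round 4: pos1(id70) recv 70: ELECTED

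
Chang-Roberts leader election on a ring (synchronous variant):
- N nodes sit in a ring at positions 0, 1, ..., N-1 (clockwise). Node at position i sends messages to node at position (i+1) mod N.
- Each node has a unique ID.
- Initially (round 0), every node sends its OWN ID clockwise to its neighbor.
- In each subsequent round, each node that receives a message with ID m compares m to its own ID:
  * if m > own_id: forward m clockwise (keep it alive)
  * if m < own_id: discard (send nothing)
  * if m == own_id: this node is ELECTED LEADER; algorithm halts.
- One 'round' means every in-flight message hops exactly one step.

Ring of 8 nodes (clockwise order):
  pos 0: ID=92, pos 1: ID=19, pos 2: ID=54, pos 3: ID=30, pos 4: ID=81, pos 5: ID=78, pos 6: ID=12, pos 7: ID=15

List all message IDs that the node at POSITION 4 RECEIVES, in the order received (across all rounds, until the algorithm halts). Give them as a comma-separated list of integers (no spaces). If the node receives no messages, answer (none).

Round 1: pos1(id19) recv 92: fwd; pos2(id54) recv 19: drop; pos3(id30) recv 54: fwd; pos4(id81) recv 30: drop; pos5(id78) recv 81: fwd; pos6(id12) recv 78: fwd; pos7(id15) recv 12: drop; pos0(id92) recv 15: drop
Round 2: pos2(id54) recv 92: fwd; pos4(id81) recv 54: drop; pos6(id12) recv 81: fwd; pos7(id15) recv 78: fwd
Round 3: pos3(id30) recv 92: fwd; pos7(id15) recv 81: fwd; pos0(id92) recv 78: drop
Round 4: pos4(id81) recv 92: fwd; pos0(id92) recv 81: drop
Round 5: pos5(id78) recv 92: fwd
Round 6: pos6(id12) recv 92: fwd
Round 7: pos7(id15) recv 92: fwd
Round 8: pos0(id92) recv 92: ELECTED

Answer: 30,54,92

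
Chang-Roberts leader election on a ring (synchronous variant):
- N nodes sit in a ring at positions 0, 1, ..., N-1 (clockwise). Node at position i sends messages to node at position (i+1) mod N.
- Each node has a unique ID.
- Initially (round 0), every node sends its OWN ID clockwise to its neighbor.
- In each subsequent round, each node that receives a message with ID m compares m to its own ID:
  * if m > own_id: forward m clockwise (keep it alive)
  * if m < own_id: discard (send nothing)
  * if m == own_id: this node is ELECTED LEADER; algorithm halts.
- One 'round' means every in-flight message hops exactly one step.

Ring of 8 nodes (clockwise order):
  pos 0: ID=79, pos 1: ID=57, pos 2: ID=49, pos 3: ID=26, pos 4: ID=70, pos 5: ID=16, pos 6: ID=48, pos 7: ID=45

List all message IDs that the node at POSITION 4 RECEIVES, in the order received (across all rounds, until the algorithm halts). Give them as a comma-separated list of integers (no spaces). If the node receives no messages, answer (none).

Answer: 26,49,57,79

Derivation:
Round 1: pos1(id57) recv 79: fwd; pos2(id49) recv 57: fwd; pos3(id26) recv 49: fwd; pos4(id70) recv 26: drop; pos5(id16) recv 70: fwd; pos6(id48) recv 16: drop; pos7(id45) recv 48: fwd; pos0(id79) recv 45: drop
Round 2: pos2(id49) recv 79: fwd; pos3(id26) recv 57: fwd; pos4(id70) recv 49: drop; pos6(id48) recv 70: fwd; pos0(id79) recv 48: drop
Round 3: pos3(id26) recv 79: fwd; pos4(id70) recv 57: drop; pos7(id45) recv 70: fwd
Round 4: pos4(id70) recv 79: fwd; pos0(id79) recv 70: drop
Round 5: pos5(id16) recv 79: fwd
Round 6: pos6(id48) recv 79: fwd
Round 7: pos7(id45) recv 79: fwd
Round 8: pos0(id79) recv 79: ELECTED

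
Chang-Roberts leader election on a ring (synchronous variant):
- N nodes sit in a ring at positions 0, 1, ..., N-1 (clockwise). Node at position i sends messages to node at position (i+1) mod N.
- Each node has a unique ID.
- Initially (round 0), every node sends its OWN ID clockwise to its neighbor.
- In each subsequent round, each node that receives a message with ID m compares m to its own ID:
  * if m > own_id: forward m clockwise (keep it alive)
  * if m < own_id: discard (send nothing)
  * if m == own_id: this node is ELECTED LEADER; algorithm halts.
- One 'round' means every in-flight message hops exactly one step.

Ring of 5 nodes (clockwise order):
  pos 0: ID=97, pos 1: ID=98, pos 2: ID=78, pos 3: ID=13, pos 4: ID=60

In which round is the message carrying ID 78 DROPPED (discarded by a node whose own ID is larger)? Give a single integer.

Round 1: pos1(id98) recv 97: drop; pos2(id78) recv 98: fwd; pos3(id13) recv 78: fwd; pos4(id60) recv 13: drop; pos0(id97) recv 60: drop
Round 2: pos3(id13) recv 98: fwd; pos4(id60) recv 78: fwd
Round 3: pos4(id60) recv 98: fwd; pos0(id97) recv 78: drop
Round 4: pos0(id97) recv 98: fwd
Round 5: pos1(id98) recv 98: ELECTED
Message ID 78 originates at pos 2; dropped at pos 0 in round 3

Answer: 3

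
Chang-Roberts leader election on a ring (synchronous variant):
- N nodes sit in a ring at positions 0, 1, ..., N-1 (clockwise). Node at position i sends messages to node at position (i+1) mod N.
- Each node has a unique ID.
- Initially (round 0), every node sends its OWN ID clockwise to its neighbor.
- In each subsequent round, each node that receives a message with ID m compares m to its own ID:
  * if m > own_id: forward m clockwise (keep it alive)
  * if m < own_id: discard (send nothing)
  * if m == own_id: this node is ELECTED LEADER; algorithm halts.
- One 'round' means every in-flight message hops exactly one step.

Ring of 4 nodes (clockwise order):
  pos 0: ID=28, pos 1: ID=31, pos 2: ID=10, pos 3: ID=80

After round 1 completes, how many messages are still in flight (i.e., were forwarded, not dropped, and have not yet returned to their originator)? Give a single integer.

Round 1: pos1(id31) recv 28: drop; pos2(id10) recv 31: fwd; pos3(id80) recv 10: drop; pos0(id28) recv 80: fwd
After round 1: 2 messages still in flight

Answer: 2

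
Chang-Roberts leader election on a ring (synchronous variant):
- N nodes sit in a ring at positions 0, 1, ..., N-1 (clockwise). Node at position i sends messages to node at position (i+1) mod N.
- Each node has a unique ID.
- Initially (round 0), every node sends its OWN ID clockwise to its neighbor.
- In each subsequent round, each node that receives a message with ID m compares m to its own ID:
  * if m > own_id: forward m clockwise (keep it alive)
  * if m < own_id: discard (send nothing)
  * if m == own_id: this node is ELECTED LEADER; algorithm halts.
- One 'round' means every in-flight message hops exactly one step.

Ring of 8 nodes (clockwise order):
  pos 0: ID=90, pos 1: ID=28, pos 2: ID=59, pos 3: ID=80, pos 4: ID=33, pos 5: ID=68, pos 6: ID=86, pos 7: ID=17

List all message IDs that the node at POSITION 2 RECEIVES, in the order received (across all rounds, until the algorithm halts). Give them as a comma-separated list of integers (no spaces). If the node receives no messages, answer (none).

Round 1: pos1(id28) recv 90: fwd; pos2(id59) recv 28: drop; pos3(id80) recv 59: drop; pos4(id33) recv 80: fwd; pos5(id68) recv 33: drop; pos6(id86) recv 68: drop; pos7(id17) recv 86: fwd; pos0(id90) recv 17: drop
Round 2: pos2(id59) recv 90: fwd; pos5(id68) recv 80: fwd; pos0(id90) recv 86: drop
Round 3: pos3(id80) recv 90: fwd; pos6(id86) recv 80: drop
Round 4: pos4(id33) recv 90: fwd
Round 5: pos5(id68) recv 90: fwd
Round 6: pos6(id86) recv 90: fwd
Round 7: pos7(id17) recv 90: fwd
Round 8: pos0(id90) recv 90: ELECTED

Answer: 28,90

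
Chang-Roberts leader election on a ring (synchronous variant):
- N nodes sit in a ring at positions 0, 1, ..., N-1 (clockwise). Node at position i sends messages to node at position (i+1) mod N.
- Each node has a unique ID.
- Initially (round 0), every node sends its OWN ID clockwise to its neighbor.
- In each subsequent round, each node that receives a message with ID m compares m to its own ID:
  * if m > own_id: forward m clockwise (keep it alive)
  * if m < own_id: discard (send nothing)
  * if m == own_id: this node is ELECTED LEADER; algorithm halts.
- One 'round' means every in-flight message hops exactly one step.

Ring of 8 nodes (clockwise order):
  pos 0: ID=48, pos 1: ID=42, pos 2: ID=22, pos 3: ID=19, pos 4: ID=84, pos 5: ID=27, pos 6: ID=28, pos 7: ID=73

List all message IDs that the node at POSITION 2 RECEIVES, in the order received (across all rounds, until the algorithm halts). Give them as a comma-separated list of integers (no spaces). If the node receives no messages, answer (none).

Answer: 42,48,73,84

Derivation:
Round 1: pos1(id42) recv 48: fwd; pos2(id22) recv 42: fwd; pos3(id19) recv 22: fwd; pos4(id84) recv 19: drop; pos5(id27) recv 84: fwd; pos6(id28) recv 27: drop; pos7(id73) recv 28: drop; pos0(id48) recv 73: fwd
Round 2: pos2(id22) recv 48: fwd; pos3(id19) recv 42: fwd; pos4(id84) recv 22: drop; pos6(id28) recv 84: fwd; pos1(id42) recv 73: fwd
Round 3: pos3(id19) recv 48: fwd; pos4(id84) recv 42: drop; pos7(id73) recv 84: fwd; pos2(id22) recv 73: fwd
Round 4: pos4(id84) recv 48: drop; pos0(id48) recv 84: fwd; pos3(id19) recv 73: fwd
Round 5: pos1(id42) recv 84: fwd; pos4(id84) recv 73: drop
Round 6: pos2(id22) recv 84: fwd
Round 7: pos3(id19) recv 84: fwd
Round 8: pos4(id84) recv 84: ELECTED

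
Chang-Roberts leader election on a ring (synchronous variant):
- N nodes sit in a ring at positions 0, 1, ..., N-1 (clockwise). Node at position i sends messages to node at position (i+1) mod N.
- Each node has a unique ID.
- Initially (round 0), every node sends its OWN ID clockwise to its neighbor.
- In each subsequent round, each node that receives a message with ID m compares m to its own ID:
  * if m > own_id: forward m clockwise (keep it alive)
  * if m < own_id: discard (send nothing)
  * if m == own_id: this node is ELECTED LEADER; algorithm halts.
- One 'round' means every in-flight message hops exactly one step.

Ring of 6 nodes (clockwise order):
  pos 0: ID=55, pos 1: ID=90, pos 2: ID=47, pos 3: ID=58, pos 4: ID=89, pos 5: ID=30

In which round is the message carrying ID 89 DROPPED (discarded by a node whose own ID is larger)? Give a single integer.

Answer: 3

Derivation:
Round 1: pos1(id90) recv 55: drop; pos2(id47) recv 90: fwd; pos3(id58) recv 47: drop; pos4(id89) recv 58: drop; pos5(id30) recv 89: fwd; pos0(id55) recv 30: drop
Round 2: pos3(id58) recv 90: fwd; pos0(id55) recv 89: fwd
Round 3: pos4(id89) recv 90: fwd; pos1(id90) recv 89: drop
Round 4: pos5(id30) recv 90: fwd
Round 5: pos0(id55) recv 90: fwd
Round 6: pos1(id90) recv 90: ELECTED
Message ID 89 originates at pos 4; dropped at pos 1 in round 3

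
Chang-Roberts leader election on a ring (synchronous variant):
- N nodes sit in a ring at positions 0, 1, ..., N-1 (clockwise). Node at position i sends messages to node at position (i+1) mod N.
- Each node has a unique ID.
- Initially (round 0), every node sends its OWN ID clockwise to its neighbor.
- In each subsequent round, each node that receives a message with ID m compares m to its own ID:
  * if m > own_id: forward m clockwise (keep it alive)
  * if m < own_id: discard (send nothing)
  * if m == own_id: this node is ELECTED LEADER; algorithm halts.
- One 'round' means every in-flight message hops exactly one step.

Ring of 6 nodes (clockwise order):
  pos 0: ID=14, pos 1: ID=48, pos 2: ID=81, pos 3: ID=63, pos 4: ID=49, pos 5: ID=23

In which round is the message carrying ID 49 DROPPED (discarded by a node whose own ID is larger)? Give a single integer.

Round 1: pos1(id48) recv 14: drop; pos2(id81) recv 48: drop; pos3(id63) recv 81: fwd; pos4(id49) recv 63: fwd; pos5(id23) recv 49: fwd; pos0(id14) recv 23: fwd
Round 2: pos4(id49) recv 81: fwd; pos5(id23) recv 63: fwd; pos0(id14) recv 49: fwd; pos1(id48) recv 23: drop
Round 3: pos5(id23) recv 81: fwd; pos0(id14) recv 63: fwd; pos1(id48) recv 49: fwd
Round 4: pos0(id14) recv 81: fwd; pos1(id48) recv 63: fwd; pos2(id81) recv 49: drop
Round 5: pos1(id48) recv 81: fwd; pos2(id81) recv 63: drop
Round 6: pos2(id81) recv 81: ELECTED
Message ID 49 originates at pos 4; dropped at pos 2 in round 4

Answer: 4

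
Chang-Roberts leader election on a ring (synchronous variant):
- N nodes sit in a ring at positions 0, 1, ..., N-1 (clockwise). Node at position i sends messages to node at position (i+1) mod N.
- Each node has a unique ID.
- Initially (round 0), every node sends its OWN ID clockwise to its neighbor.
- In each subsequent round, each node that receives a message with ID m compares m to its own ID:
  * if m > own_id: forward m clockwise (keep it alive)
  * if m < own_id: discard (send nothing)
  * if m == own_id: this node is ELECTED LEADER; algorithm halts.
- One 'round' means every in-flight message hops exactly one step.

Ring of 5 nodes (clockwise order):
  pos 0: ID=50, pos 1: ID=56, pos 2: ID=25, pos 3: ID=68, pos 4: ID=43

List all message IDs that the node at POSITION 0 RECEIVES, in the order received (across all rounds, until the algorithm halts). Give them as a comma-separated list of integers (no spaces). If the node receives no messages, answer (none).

Round 1: pos1(id56) recv 50: drop; pos2(id25) recv 56: fwd; pos3(id68) recv 25: drop; pos4(id43) recv 68: fwd; pos0(id50) recv 43: drop
Round 2: pos3(id68) recv 56: drop; pos0(id50) recv 68: fwd
Round 3: pos1(id56) recv 68: fwd
Round 4: pos2(id25) recv 68: fwd
Round 5: pos3(id68) recv 68: ELECTED

Answer: 43,68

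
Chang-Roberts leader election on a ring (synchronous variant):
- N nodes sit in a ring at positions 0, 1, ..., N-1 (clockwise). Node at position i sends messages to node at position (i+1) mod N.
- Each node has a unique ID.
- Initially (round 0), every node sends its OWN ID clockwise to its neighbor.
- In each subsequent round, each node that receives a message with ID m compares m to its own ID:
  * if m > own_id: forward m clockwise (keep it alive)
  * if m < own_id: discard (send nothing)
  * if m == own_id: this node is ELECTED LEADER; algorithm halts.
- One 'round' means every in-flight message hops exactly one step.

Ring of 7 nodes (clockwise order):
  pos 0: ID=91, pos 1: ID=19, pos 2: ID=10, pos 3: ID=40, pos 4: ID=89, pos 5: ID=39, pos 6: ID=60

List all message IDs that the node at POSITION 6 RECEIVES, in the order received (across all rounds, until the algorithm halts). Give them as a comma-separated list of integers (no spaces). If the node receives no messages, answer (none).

Round 1: pos1(id19) recv 91: fwd; pos2(id10) recv 19: fwd; pos3(id40) recv 10: drop; pos4(id89) recv 40: drop; pos5(id39) recv 89: fwd; pos6(id60) recv 39: drop; pos0(id91) recv 60: drop
Round 2: pos2(id10) recv 91: fwd; pos3(id40) recv 19: drop; pos6(id60) recv 89: fwd
Round 3: pos3(id40) recv 91: fwd; pos0(id91) recv 89: drop
Round 4: pos4(id89) recv 91: fwd
Round 5: pos5(id39) recv 91: fwd
Round 6: pos6(id60) recv 91: fwd
Round 7: pos0(id91) recv 91: ELECTED

Answer: 39,89,91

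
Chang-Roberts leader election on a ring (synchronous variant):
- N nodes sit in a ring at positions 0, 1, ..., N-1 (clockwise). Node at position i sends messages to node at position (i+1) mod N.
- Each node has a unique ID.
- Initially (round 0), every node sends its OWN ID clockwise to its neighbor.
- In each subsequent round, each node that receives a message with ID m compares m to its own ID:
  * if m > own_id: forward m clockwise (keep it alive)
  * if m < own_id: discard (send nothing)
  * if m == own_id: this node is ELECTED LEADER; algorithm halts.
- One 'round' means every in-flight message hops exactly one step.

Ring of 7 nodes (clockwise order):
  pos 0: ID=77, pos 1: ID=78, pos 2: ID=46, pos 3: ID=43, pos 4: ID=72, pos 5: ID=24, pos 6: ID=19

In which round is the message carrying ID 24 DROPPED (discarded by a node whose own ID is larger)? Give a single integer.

Answer: 2

Derivation:
Round 1: pos1(id78) recv 77: drop; pos2(id46) recv 78: fwd; pos3(id43) recv 46: fwd; pos4(id72) recv 43: drop; pos5(id24) recv 72: fwd; pos6(id19) recv 24: fwd; pos0(id77) recv 19: drop
Round 2: pos3(id43) recv 78: fwd; pos4(id72) recv 46: drop; pos6(id19) recv 72: fwd; pos0(id77) recv 24: drop
Round 3: pos4(id72) recv 78: fwd; pos0(id77) recv 72: drop
Round 4: pos5(id24) recv 78: fwd
Round 5: pos6(id19) recv 78: fwd
Round 6: pos0(id77) recv 78: fwd
Round 7: pos1(id78) recv 78: ELECTED
Message ID 24 originates at pos 5; dropped at pos 0 in round 2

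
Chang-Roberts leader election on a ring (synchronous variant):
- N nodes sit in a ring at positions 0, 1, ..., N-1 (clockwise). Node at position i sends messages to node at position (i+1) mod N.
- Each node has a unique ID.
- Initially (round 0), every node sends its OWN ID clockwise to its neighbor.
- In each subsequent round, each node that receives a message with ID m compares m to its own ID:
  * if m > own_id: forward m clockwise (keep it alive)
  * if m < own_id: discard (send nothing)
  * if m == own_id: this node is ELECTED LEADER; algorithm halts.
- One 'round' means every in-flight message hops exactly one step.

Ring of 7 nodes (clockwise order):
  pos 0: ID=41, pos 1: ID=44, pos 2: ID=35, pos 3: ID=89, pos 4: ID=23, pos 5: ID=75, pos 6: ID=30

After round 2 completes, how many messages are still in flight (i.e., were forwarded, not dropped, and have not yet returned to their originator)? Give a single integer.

Answer: 2

Derivation:
Round 1: pos1(id44) recv 41: drop; pos2(id35) recv 44: fwd; pos3(id89) recv 35: drop; pos4(id23) recv 89: fwd; pos5(id75) recv 23: drop; pos6(id30) recv 75: fwd; pos0(id41) recv 30: drop
Round 2: pos3(id89) recv 44: drop; pos5(id75) recv 89: fwd; pos0(id41) recv 75: fwd
After round 2: 2 messages still in flight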